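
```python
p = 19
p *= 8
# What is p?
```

Trace:
`p = 19` → p = 19
`p *= 8` → p = 152
So p = 152

Answer: 152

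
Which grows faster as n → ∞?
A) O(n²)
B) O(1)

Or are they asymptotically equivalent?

O(n²) vs O(1): Higher order terms dominate.

Answer: A) O(n²) grows faster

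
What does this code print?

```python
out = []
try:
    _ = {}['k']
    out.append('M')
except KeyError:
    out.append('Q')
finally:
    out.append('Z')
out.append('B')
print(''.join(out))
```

Execution trace: 'Q' (except KeyError) → 'Z' (finally) → 'B' (after the try/except). Output: QZB

Answer: QZB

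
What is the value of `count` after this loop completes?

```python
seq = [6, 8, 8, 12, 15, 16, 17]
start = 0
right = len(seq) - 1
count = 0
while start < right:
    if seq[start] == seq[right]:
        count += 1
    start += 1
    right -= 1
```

Count matching pairs from ends
`count` takes the values: 0

Answer: 0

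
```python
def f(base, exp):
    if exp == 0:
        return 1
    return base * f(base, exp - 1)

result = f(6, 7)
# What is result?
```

f(6, 7) = 6 * 6 * 6 * 6 * 6 * 6 * 6 = 279936

Answer: 279936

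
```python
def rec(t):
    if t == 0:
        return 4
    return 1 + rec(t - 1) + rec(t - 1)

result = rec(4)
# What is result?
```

rec(t) = 1 + 2·rec(t-1), rec(0)=4. Closed form: (4+1)·2^4 - 1 = 79.

Answer: 79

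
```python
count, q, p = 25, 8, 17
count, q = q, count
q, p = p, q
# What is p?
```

Trace:
`count, q, p = 25, 8, 17` → count = 25; q = 8; p = 17
`count, q = q, count` → count = 8; q = 25
`q, p = p, q` → q = 17; p = 25
So p = 25

Answer: 25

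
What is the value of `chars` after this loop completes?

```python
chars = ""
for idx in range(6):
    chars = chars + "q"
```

Repeat 'q' 6 times
`chars` takes the values: "" → "q" → "qq" → "qqq" → "qqqq" → "qqqqq" → "qqqqqq"

Answer: "qqqqqq"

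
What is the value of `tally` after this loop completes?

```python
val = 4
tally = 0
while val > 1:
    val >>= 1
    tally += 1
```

Count right shifts until 1
`tally` takes the values: 0 → 1 → 2

Answer: 2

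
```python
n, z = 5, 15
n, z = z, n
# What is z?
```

Trace:
`n, z = 5, 15` → n = 5; z = 15
`n, z = z, n` → n = 15; z = 5
So z = 5

Answer: 5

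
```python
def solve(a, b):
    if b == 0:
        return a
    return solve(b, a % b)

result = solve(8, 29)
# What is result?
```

solve(8, 29) -> solve(29, 8) -> solve(8, 5) -> solve(5, 3) -> solve(3, 2) -> solve(2, 1) -> solve(1, 0) -> 1

Answer: 1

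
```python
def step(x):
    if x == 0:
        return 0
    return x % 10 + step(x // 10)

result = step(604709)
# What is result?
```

Sum of digits of 604709: 9 + 0 + 7 + 4 + 0 + 6 = 26

Answer: 26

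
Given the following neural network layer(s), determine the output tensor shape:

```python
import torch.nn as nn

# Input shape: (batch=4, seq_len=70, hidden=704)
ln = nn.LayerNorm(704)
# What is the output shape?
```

Input: (4, 70, 704) -> Output: (4, 70, 704)

Answer: (4, 70, 704)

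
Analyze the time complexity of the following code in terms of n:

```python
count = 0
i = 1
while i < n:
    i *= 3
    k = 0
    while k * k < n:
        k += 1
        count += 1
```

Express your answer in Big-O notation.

Each loop level contributes: log n × √n. Multiplying the contributions gives O(√n log n).

Answer: O(√n log n)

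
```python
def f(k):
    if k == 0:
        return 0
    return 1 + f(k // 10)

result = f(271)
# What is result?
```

Count of digits of 271: 3

Answer: 3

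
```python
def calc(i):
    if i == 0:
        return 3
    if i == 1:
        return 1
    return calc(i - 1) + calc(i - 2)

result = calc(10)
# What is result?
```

Build up from base cases: calc(0)=3, calc(1)=1, calc(2)=4, calc(3)=5, calc(4)=9, calc(5)=14, calc(6)=23, ..., calc(10)=157

Answer: 157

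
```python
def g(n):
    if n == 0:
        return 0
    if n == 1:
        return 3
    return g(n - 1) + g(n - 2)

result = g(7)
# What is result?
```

Build up from base cases: g(0)=0, g(1)=3, g(2)=3, g(3)=6, g(4)=9, g(5)=15, g(6)=24, ..., g(7)=39

Answer: 39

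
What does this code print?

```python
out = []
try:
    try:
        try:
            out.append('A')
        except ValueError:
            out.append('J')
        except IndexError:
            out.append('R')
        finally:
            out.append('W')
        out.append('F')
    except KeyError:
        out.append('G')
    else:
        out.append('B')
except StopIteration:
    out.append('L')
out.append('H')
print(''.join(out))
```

Execution trace: 'A' (inner try body, no exception) → 'W' (inner finally) → 'F' (try body, no exception) → 'B' (else) → 'H' (after the try/except). Output: AWFBH

Answer: AWFBH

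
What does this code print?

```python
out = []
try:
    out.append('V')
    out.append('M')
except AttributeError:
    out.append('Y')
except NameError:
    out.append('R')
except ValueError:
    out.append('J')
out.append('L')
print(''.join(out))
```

Execution trace: 'V' (try body) → 'M' (try body, no exception) → 'L' (after the try/except). Output: VML

Answer: VML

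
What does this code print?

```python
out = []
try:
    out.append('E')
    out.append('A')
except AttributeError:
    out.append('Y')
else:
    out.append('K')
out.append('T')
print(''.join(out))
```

Execution trace: 'E' (try body) → 'A' (try body, no exception) → 'K' (else) → 'T' (after the try/except). Output: EAKT

Answer: EAKT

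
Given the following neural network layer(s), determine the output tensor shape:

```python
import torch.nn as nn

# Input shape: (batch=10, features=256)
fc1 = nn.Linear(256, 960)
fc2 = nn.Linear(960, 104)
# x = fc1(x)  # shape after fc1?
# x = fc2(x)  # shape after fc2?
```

Input: (10, 256) -> after fc1: (10, 960) -> Output: (10, 104)

Answer: (10, 104)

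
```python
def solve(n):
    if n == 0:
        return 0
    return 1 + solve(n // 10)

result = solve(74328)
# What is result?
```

Count of digits of 74328: 5

Answer: 5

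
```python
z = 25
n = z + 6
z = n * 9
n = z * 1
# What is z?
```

Trace:
`z = 25` → z = 25
`n = z + 6` → n = 31
`z = n * 9` → z = 279
`n = z * 1` → n = 279
So z = 279

Answer: 279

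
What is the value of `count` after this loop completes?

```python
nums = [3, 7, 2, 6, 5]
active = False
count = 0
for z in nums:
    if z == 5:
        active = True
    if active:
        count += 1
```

Count elements after first 5 in [3, 7, 2, 6, 5]
`count` takes the values: 0 → 1

Answer: 1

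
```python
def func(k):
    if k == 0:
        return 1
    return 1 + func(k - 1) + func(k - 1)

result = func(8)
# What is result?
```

func(k) = 1 + 2·func(k-1), func(0)=1. Closed form: (1+1)·2^8 - 1 = 511.

Answer: 511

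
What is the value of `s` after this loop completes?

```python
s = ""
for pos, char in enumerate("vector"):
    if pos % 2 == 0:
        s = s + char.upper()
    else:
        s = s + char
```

Uppercase even positions in 'vector'
`s` takes the values: "" → "V" → "Ve" → "VeC" → "VeCt" → "VeCtO" → "VeCtOr"

Answer: "VeCtOr"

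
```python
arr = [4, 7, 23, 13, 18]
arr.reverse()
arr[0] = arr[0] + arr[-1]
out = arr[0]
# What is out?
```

Trace:
`arr = [4, 7, 23, 13, 18]` → arr = [4, 7, 23, 13, 18]
`arr.reverse()` → arr = [18, 13, 23, 7, 4]
`arr[0] = arr[0] + arr[-1]` → arr = [22, 13, 23, 7, 4]
`out = arr[0]` → out = 22
So out = 22

Answer: 22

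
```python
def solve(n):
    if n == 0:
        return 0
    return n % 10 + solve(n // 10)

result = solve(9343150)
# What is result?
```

Sum of digits of 9343150: 0 + 5 + 1 + 3 + 4 + 3 + 9 = 25

Answer: 25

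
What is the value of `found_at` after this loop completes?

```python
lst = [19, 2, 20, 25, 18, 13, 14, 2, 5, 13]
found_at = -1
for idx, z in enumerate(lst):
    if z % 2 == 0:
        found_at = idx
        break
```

First even number index in [19, 2, 20, 25, 18, 13, 14, 2, 5, 13]
`found_at` takes the values: -1 → 1

Answer: 1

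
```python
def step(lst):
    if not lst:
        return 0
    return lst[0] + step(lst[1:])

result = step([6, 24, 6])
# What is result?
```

6 + 24 + 6 + 0 = 36

Answer: 36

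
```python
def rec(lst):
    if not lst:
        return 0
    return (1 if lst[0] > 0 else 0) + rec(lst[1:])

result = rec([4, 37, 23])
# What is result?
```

Count of positive elements in [4, 37, 23] = 3

Answer: 3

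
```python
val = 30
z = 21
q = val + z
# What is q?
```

Trace:
`val = 30` → val = 30
`z = 21` → z = 21
`q = val + z` → q = 51
So q = 51

Answer: 51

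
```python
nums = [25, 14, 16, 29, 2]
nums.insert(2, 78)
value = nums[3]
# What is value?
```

Trace:
`nums = [25, 14, 16, 29, 2]` → nums = [25, 14, 16, 29, 2]
`nums.insert(2, 78)` → nums = [25, 14, 78, 16, 29, 2]
`value = nums[3]` → value = 16
So value = 16

Answer: 16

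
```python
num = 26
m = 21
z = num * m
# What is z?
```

Trace:
`num = 26` → num = 26
`m = 21` → m = 21
`z = num * m` → z = 546
So z = 546

Answer: 546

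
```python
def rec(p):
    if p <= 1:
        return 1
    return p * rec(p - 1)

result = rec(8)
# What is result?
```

rec(8) = 8 * 7 * 6 * 5 * 4 * 3 * 2 * 1 = 40320

Answer: 40320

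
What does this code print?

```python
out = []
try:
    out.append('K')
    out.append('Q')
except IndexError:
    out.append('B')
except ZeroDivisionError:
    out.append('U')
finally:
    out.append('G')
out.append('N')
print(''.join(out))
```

Execution trace: 'K' (try body) → 'Q' (try body, no exception) → 'G' (finally) → 'N' (after the try/except). Output: KQGN

Answer: KQGN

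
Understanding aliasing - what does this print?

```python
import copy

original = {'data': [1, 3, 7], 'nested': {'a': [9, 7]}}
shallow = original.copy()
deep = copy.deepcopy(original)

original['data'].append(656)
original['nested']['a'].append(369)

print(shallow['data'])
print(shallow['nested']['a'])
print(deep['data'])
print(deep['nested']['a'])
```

Key concept: comparing shallow vs deep copy.
Step by step:
`original = {'data': [1, 3, 7], 'nested': {'a': [9, 7]}}` → original = {'data': [1, 3, 7], 'nested': {'a': [9, 7]}}
`shallow = original.copy()` → shallow = {'data': [1, 3, 7], 'nested': {'a': [9, 7]}}
`deep = copy.deepcopy(original)` → deep = {'data': [1, 3, 7], 'nested': {'a': [9, 7]}}
`original['data'].append(656)` → original = {'data': [1, 3, 7, 656], 'nested': {'a': [9, 7]}}; shallow = {'data': [1, 3, 7, 656], 'nested': {'a': [9, 7]}}
`original['nested']['a'].append(369)` → original = {'data': [1, 3, 7, 656], 'nested': {'a': [9, 7, 369]}}; shallow = {'data': [1, 3, 7, 656], 'nested': {'a': [9, 7, 369]}}
`print(shallow['data'])` → prints [1, 3, 7, 656]
`print(shallow['nested']['a'])` → prints [9, 7, 369]
`print(deep['data'])` → prints [1, 3, 7]
`print(deep['nested']['a'])` → prints [9, 7]

Answer:
[1, 3, 7, 656]
[9, 7, 369]
[1, 3, 7]
[9, 7]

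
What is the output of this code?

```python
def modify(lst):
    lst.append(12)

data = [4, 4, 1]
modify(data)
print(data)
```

Key concept: function modifies passed list.
Step by step:
`data = [4, 4, 1]` → data = [4, 4, 1]
`modify(data)` → data = [4, 4, 1, 12]
`print(data)` → prints [4, 4, 1, 12]

Answer: [4, 4, 1, 12]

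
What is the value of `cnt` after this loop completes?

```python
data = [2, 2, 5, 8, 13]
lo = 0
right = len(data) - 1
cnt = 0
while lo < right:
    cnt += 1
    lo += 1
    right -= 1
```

Iterations until pointers meet (list length 5)
`cnt` takes the values: 0 → 1 → 2

Answer: 2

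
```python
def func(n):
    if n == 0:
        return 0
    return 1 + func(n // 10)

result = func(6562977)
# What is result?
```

Count of digits of 6562977: 7

Answer: 7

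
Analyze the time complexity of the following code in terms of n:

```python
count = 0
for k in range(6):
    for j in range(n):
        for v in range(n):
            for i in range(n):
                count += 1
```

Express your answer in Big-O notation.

Each loop level contributes: 1 × n × n × n. Multiplying the contributions gives O(n^3).

Answer: O(n^3)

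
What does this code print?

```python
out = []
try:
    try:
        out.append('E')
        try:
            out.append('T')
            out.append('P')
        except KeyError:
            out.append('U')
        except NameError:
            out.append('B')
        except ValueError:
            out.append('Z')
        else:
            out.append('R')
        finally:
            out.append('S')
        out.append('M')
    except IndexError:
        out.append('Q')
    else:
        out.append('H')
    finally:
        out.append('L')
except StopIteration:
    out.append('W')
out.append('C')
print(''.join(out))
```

Execution trace: 'E' (try body) → 'T' (inner try body) → 'P' (inner try body, no exception) → 'R' (inner else) → 'S' (inner finally) → 'M' (try body, no exception) → 'H' (else) → 'L' (finally) → 'C' (after the try/except). Output: ETPRSMHLC

Answer: ETPRSMHLC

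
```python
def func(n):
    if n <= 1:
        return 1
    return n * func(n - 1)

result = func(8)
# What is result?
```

func(8) = 8 * 7 * 6 * 5 * 4 * 3 * 2 * 1 = 40320

Answer: 40320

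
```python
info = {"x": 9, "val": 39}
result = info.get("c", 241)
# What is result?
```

Trace:
`info = {"x": 9, "val": 39}` → info = {'x': 9, 'val': 39}
`result = info.get("c", 241)` → result = 241
So result = 241

Answer: 241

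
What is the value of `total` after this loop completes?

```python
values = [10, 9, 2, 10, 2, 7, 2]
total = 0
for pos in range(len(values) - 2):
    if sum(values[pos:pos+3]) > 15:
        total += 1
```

Count windows with sum > 15
`total` takes the values: 0 → 1 → 2 → 3

Answer: 3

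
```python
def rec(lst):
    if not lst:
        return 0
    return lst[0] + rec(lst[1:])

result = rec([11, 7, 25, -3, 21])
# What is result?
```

11 + 7 + 25 + (-3) + 21 + 0 = 61

Answer: 61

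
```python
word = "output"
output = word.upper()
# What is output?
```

Trace:
`word = "output"` → word = 'output'
`output = word.upper()` → output = 'OUTPUT'
So output = 'OUTPUT'

Answer: 'OUTPUT'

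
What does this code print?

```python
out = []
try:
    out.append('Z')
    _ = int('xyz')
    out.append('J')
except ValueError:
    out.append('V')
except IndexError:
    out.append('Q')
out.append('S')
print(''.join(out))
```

Execution trace: 'Z' (try body) → 'V' (except ValueError) → 'S' (after the try/except). Output: ZVS

Answer: ZVS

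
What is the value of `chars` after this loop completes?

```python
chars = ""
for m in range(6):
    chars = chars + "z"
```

Repeat 'z' 6 times
`chars` takes the values: "" → "z" → "zz" → "zzz" → "zzzz" → "zzzzz" → "zzzzzz"

Answer: "zzzzzz"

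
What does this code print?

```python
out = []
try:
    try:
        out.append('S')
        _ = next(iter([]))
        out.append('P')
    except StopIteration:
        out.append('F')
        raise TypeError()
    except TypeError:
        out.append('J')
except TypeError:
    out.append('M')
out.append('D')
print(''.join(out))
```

Execution trace: 'S' (inner try body) → 'F' (inner except StopIteration) → 'M' (outer except TypeError) → 'D' (after the try/except). Output: SFMD

Answer: SFMD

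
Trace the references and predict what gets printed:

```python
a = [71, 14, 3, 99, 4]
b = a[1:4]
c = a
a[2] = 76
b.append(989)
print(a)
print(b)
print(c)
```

Key concept: slice vs alias.
Step by step:
`a = [71, 14, 3, 99, 4]` → a = [71, 14, 3, 99, 4]
`b = a[1:4]` → b = [14, 3, 99]
`c = a` → c = [71, 14, 3, 99, 4] (same object as a)
`a[2] = 76` → a = [71, 14, 76, 99, 4] (same object as c); c = [71, 14, 76, 99, 4] (same object as a)
`b.append(989)` → b = [14, 3, 99, 989]
`print(a)` → prints [71, 14, 76, 99, 4]
`print(b)` → prints [14, 3, 99, 989]
`print(c)` → prints [71, 14, 76, 99, 4]

Answer:
[71, 14, 76, 99, 4]
[14, 3, 99, 989]
[71, 14, 76, 99, 4]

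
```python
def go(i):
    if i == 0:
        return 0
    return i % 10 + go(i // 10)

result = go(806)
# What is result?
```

Sum of digits of 806: 6 + 0 + 8 = 14

Answer: 14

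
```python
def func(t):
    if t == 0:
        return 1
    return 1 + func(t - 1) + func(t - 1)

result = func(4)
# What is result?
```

func(t) = 1 + 2·func(t-1), func(0)=1. Closed form: (1+1)·2^4 - 1 = 31.

Answer: 31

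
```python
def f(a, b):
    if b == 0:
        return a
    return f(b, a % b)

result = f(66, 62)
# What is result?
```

f(66, 62) -> f(62, 4) -> f(4, 2) -> f(2, 0) -> 2

Answer: 2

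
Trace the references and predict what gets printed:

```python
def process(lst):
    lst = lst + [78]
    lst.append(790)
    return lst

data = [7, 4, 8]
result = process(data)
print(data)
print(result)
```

Key concept: rebinding parameter vs mutation.
Step by step:
`data = [7, 4, 8]` → data = [7, 4, 8]
`result = process(data)` → result = [7, 4, 8, 78, 790]
`print(data)` → prints [7, 4, 8]
`print(result)` → prints [7, 4, 8, 78, 790]

Answer:
[7, 4, 8]
[7, 4, 8, 78, 790]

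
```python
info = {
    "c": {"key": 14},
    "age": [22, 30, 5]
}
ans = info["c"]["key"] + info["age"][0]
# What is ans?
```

Trace:
`info = { ...` → info = {'c': {'key': 14}, 'age': [22, 30, 5]}
`ans = info["c"]["key"] + info["age"][0]` → ans = 36
So ans = 36

Answer: 36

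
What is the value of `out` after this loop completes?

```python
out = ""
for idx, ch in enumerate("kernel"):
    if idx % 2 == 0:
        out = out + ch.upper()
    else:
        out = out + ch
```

Uppercase even positions in 'kernel'
`out` takes the values: "" → "K" → "Ke" → "KeR" → "KeRn" → "KeRnE" → "KeRnEl"

Answer: "KeRnEl"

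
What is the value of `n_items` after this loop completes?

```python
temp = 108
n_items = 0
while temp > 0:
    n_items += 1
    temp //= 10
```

Count digits by repeated division by 10
`n_items` takes the values: 0 → 1 → 2 → 3

Answer: 3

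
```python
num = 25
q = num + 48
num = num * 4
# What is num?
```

Trace:
`num = 25` → num = 25
`q = num + 48` → q = 73
`num = num * 4` → num = 100
So num = 100

Answer: 100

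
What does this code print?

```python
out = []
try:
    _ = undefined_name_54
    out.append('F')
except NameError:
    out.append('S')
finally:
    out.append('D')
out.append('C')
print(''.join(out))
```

Execution trace: 'S' (except NameError) → 'D' (finally) → 'C' (after the try/except). Output: SDC

Answer: SDC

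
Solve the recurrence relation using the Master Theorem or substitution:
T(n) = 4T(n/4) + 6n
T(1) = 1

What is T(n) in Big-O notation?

By Master Theorem: a=4, b=4, f(n)=6n. Since log_4(4) = 1 and f(n) = Θ(n^1), Case 2 applies. T(n) = O(n log n).

Answer: O(n log n)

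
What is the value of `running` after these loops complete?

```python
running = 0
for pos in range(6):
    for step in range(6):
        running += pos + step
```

Sum of all pos+step for pos,step in 6x6
`running` takes the values: 0 → 1 → 3 → 6 → 10 → 15 → 16 → 18 → 21 → 25 → 30 → 36 → 38 → 41 → 45 → 50 → 56 → 63 → 66 → 70 → 75 → 81 → 88 → 96 → 100 → 105 → 111 → 118 → 126 → 135 → 140 → 146 → 153 → 161 → 170 → 180

Answer: 180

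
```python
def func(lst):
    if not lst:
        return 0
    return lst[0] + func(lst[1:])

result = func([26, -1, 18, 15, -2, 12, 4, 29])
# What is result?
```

26 + (-1) + 18 + 15 + (-2) + 12 + 4 + 29 + 0 = 101

Answer: 101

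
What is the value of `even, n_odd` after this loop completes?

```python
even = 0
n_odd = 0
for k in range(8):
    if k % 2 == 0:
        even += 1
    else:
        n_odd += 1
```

Count evens and odds in range(8)
`even, n_odd` takes the values: (0, 0) → (1, 0) → (1, 1) → (2, 1) → (2, 2) → (3, 2) → (3, 3) → (4, 3) → (4, 4)

Answer: 4, 4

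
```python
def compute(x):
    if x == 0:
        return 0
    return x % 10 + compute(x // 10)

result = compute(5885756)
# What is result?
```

Sum of digits of 5885756: 6 + 5 + 7 + 5 + 8 + 8 + 5 = 44

Answer: 44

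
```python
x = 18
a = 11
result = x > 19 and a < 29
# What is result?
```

Trace:
`x = 18` → x = 18
`a = 11` → a = 11
`result = x > 19 and a < 29` → result = False
So result = False

Answer: False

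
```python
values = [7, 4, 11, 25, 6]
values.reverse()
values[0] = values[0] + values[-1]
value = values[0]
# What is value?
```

Trace:
`values = [7, 4, 11, 25, 6]` → values = [7, 4, 11, 25, 6]
`values.reverse()` → values = [6, 25, 11, 4, 7]
`values[0] = values[0] + values[-1]` → values = [13, 25, 11, 4, 7]
`value = values[0]` → value = 13
So value = 13

Answer: 13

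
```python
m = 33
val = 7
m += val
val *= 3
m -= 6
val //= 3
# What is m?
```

Trace:
`m = 33` → m = 33
`val = 7` → val = 7
`m += val` → m = 40
`val *= 3` → val = 21
`m -= 6` → m = 34
`val //= 3` → val = 7
So m = 34

Answer: 34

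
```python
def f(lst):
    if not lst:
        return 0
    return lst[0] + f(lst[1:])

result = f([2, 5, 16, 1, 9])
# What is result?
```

2 + 5 + 16 + 1 + 9 + 0 = 33

Answer: 33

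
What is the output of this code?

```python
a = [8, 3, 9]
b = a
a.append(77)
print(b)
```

Key concept: basic list aliasing.
Step by step:
`a = [8, 3, 9]` → a = [8, 3, 9]
`b = a` → b = [8, 3, 9] (same object as a)
`a.append(77)` → a = [8, 3, 9, 77] (same object as b); b = [8, 3, 9, 77] (same object as a)
`print(b)` → prints [8, 3, 9, 77]

Answer: [8, 3, 9, 77]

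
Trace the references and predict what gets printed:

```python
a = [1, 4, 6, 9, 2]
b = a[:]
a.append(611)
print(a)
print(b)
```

Key concept: slice [:] creates copy.
Step by step:
`a = [1, 4, 6, 9, 2]` → a = [1, 4, 6, 9, 2]
`b = a[:]` → b = [1, 4, 6, 9, 2]
`a.append(611)` → a = [1, 4, 6, 9, 2, 611]
`print(a)` → prints [1, 4, 6, 9, 2, 611]
`print(b)` → prints [1, 4, 6, 9, 2]

Answer:
[1, 4, 6, 9, 2, 611]
[1, 4, 6, 9, 2]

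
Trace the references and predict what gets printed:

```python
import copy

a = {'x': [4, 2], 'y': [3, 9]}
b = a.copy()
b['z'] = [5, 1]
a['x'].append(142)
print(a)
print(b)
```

Key concept: shallow copy of dict with mutable values.
Step by step:
`a = {'x': [4, 2], 'y': [3, 9]}` → a = {'x': [4, 2], 'y': [3, 9]}
`b = a.copy()` → b = {'x': [4, 2], 'y': [3, 9]}
`b['z'] = [5, 1]` → b = {'x': [4, 2], 'y': [3, 9], 'z': [5, 1]}
`a['x'].append(142)` → a = {'x': [4, 2, 142], 'y': [3, 9]}; b = {'x': [4, 2, 142], 'y': [3, 9], 'z': [5, 1]}
`print(a)` → prints {'x': [4, 2, 142], 'y': [3, 9]}
`print(b)` → prints {'x': [4, 2, 142], 'y': [3, 9], 'z': [5, 1]}

Answer:
{'x': [4, 2, 142], 'y': [3, 9]}
{'x': [4, 2, 142], 'y': [3, 9], 'z': [5, 1]}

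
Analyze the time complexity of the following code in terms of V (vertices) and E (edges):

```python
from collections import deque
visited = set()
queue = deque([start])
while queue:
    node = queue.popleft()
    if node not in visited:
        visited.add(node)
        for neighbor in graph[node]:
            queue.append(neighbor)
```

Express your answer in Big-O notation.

This is Breadth-first search on a graph. Time complexity: O(V + E).

Answer: O(V + E)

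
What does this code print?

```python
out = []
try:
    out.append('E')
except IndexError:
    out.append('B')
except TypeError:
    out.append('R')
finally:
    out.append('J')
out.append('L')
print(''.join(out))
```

Execution trace: 'E' (try body, no exception) → 'J' (finally) → 'L' (after the try/except). Output: EJL

Answer: EJL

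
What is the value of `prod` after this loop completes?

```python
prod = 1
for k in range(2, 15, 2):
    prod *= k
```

Product of even numbers 2 to 14
`prod` takes the values: 1 → 2 → 8 → 48 → 384 → 3840 → 46080 → 645120

Answer: 645120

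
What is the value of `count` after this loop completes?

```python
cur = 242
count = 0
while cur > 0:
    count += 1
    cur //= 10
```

Count digits by repeated division by 10
`count` takes the values: 0 → 1 → 2 → 3

Answer: 3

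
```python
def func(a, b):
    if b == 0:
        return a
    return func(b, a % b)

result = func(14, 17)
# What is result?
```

func(14, 17) -> func(17, 14) -> func(14, 3) -> func(3, 2) -> func(2, 1) -> func(1, 0) -> 1

Answer: 1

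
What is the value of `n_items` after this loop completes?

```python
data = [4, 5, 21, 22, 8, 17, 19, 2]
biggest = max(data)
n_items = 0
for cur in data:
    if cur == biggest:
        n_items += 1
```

Count of max value 22 in [4, 5, 21, 22, 8, 17, 19, 2]
`n_items` takes the values: 0 → 1

Answer: 1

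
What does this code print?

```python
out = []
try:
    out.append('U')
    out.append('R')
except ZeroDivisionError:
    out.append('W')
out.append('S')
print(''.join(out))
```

Execution trace: 'U' (try body) → 'R' (try body, no exception) → 'S' (after the try/except). Output: URS

Answer: URS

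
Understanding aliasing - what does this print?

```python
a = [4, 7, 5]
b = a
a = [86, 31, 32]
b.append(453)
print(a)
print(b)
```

Key concept: rebinding vs mutation: a is rebound to a new list, b still points at the original.
Step by step:
`a = [4, 7, 5]` → a = [4, 7, 5]
`b = a` → b = [4, 7, 5] (same object as a)
`a = [86, 31, 32]` → a = [86, 31, 32]
`b.append(453)` → b = [4, 7, 5, 453]
`print(a)` → prints [86, 31, 32]
`print(b)` → prints [4, 7, 5, 453]

Answer:
[86, 31, 32]
[4, 7, 5, 453]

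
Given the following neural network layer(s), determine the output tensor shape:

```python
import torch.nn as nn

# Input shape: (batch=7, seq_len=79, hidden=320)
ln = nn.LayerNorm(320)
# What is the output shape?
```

Input: (7, 79, 320) -> Output: (7, 79, 320)

Answer: (7, 79, 320)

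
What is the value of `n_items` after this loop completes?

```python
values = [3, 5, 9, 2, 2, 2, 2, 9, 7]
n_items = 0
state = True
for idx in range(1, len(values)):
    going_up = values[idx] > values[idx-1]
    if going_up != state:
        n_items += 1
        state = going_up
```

Count direction changes in [3, 5, 9, 2, 2, 2, 2, 9, 7]
`n_items` takes the values: 0 → 1 → 2 → 3

Answer: 3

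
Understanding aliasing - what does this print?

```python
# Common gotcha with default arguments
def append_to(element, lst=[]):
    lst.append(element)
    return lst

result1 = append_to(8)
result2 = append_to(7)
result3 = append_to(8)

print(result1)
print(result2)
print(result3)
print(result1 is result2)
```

Key concept: mutable default argument gotcha.
Step by step:
`result1 = append_to(8)` → result1 = [8]
`result2 = append_to(7)` → result1 = [8, 7] (same object as result2); result2 = [8, 7] (same object as result1)
`result3 = append_to(8)` → result1 = [8, 7, 8] (same object as result2, result3); result2 = [8, 7, 8] (same object as result1, result3); result3 = [8, 7, 8] (same object as result1, result2)
`print(result1)` → prints [8, 7, 8]
`print(result2)` → prints [8, 7, 8]
`print(result3)` → prints [8, 7, 8]
`print(result1 is result2)` → prints True

Answer:
[8, 7, 8]
[8, 7, 8]
[8, 7, 8]
True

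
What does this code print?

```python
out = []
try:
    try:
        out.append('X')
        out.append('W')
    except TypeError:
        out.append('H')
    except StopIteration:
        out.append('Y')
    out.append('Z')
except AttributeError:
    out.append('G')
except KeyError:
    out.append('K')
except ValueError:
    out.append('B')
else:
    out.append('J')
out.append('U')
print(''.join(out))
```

Execution trace: 'X' (inner try body) → 'W' (inner try body, no exception) → 'Z' (try body, no exception) → 'J' (else) → 'U' (after the try/except). Output: XWZJU

Answer: XWZJU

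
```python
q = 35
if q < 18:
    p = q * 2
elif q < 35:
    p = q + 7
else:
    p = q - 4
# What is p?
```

Trace:
`q = 35` → q = 35
`if q < 18: ...` → q < 18 is False, q < 35 is False, take else branch → p = 31
So p = 31

Answer: 31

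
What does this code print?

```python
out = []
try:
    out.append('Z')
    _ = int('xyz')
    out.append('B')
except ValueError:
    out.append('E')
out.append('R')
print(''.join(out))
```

Execution trace: 'Z' (try body) → 'E' (except ValueError) → 'R' (after the try/except). Output: ZER

Answer: ZER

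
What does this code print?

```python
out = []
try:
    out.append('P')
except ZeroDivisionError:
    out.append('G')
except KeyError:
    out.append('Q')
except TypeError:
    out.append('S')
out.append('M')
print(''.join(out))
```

Execution trace: 'P' (try body, no exception) → 'M' (after the try/except). Output: PM

Answer: PM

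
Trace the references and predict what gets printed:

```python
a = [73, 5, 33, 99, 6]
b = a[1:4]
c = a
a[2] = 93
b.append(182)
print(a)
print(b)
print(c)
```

Key concept: slice vs alias.
Step by step:
`a = [73, 5, 33, 99, 6]` → a = [73, 5, 33, 99, 6]
`b = a[1:4]` → b = [5, 33, 99]
`c = a` → c = [73, 5, 33, 99, 6] (same object as a)
`a[2] = 93` → a = [73, 5, 93, 99, 6] (same object as c); c = [73, 5, 93, 99, 6] (same object as a)
`b.append(182)` → b = [5, 33, 99, 182]
`print(a)` → prints [73, 5, 93, 99, 6]
`print(b)` → prints [5, 33, 99, 182]
`print(c)` → prints [73, 5, 93, 99, 6]

Answer:
[73, 5, 93, 99, 6]
[5, 33, 99, 182]
[73, 5, 93, 99, 6]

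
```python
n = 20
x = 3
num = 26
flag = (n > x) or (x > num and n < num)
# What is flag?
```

Trace:
`n = 20` → n = 20
`x = 3` → x = 3
`num = 26` → num = 26
`flag = (n > x) or (x > num and n < num)` → flag = True
So flag = True

Answer: True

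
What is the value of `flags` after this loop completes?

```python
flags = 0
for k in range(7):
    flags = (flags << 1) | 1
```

Build 7 consecutive 1-bits: 0b1111111
`flags` takes the values: 0 → 1 → 3 → 7 → 15 → 31 → 63 → 127

Answer: 127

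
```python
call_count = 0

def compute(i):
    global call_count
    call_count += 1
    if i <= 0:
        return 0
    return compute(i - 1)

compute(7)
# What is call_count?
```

Linear recursion stepping by 1: 8 calls from i=7 down to ≤0.

Answer: 8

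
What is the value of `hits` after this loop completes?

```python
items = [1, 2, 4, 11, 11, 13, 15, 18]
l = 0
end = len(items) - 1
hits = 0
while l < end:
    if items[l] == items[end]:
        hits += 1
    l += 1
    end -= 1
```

Count matching pairs from ends
`hits` takes the values: 0 → 1

Answer: 1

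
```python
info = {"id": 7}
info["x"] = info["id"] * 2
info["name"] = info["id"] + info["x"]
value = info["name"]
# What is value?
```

Trace:
`info = {"id": 7}` → info = {'id': 7}
`info["x"] = info["id"] * 2` → info = {'id': 7, 'x': 14}
`info["name"] = info["id"] + info["x"]` → info = {'id': 7, 'x': 14, 'name': 21}
`value = info["name"]` → value = 21
So value = 21

Answer: 21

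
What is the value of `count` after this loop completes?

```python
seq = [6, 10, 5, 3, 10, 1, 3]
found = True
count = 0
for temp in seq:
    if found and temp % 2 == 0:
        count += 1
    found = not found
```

Count even values at even positions
`count` takes the values: 0 → 1 → 2

Answer: 2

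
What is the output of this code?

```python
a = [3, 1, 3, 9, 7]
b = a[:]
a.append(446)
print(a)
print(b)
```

Key concept: slice [:] creates copy.
Step by step:
`a = [3, 1, 3, 9, 7]` → a = [3, 1, 3, 9, 7]
`b = a[:]` → b = [3, 1, 3, 9, 7]
`a.append(446)` → a = [3, 1, 3, 9, 7, 446]
`print(a)` → prints [3, 1, 3, 9, 7, 446]
`print(b)` → prints [3, 1, 3, 9, 7]

Answer:
[3, 1, 3, 9, 7, 446]
[3, 1, 3, 9, 7]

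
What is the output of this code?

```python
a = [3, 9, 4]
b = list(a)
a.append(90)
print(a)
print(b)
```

Key concept: list() constructor creates copy.
Step by step:
`a = [3, 9, 4]` → a = [3, 9, 4]
`b = list(a)` → b = [3, 9, 4]
`a.append(90)` → a = [3, 9, 4, 90]
`print(a)` → prints [3, 9, 4, 90]
`print(b)` → prints [3, 9, 4]

Answer:
[3, 9, 4, 90]
[3, 9, 4]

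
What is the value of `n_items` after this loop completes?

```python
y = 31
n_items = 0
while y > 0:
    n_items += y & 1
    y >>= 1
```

Count set bits in 31 (binary: 0b11111)
`n_items` takes the values: 0 → 1 → 2 → 3 → 4 → 5

Answer: 5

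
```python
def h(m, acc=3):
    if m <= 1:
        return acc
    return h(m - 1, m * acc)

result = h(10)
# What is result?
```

Accumulator trace (n, acc): (10, 3) -> (9, 30) -> (8, 270) -> (7, 2160) -> (6, 15120) -> (5, 90720) -> (4, 453600) -> (3, 1814400) -> (2, 5443200) -> (1, 10886400) -> return 10886400

Answer: 10886400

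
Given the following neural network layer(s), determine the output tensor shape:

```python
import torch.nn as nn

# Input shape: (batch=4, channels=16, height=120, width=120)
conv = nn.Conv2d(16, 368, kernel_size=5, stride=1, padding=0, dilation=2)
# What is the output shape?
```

Input: (4, 16, 120, 120) -> Output: (4, 368, 112, 112)

Answer: (4, 368, 112, 112)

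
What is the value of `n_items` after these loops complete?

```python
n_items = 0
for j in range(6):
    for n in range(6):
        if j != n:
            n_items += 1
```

6² - 6 (exclude diagonal)
`n_items` takes the values: 0 → 1 → 2 → 3 → 4 → 5 → 6 → 7 → 8 → 9 → 10 → 11 → 12 → 13 → 14 → 15 → 16 → 17 → 18 → 19 → 20 → 21 → 22 → 23 → 24 → 25 → 26 → 27 → 28 → 29 → 30

Answer: 30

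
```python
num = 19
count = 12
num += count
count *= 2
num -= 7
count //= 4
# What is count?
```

Trace:
`num = 19` → num = 19
`count = 12` → count = 12
`num += count` → num = 31
`count *= 2` → count = 24
`num -= 7` → num = 24
`count //= 4` → count = 6
So count = 6

Answer: 6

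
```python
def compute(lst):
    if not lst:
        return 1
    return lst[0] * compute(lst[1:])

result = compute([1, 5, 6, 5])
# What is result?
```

Product over [1, 5, 6, 5] = 1 * 5 * 6 * 5 = 150

Answer: 150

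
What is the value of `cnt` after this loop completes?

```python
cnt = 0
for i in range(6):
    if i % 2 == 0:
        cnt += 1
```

Count numbers divisible by 2 in range(6)
`cnt` takes the values: 0 → 1 → 2 → 3

Answer: 3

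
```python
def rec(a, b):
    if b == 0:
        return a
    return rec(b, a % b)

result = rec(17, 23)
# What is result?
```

rec(17, 23) -> rec(23, 17) -> rec(17, 6) -> rec(6, 5) -> rec(5, 1) -> rec(1, 0) -> 1

Answer: 1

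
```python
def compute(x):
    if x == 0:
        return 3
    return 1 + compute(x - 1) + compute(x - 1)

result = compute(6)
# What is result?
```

compute(x) = 1 + 2·compute(x-1), compute(0)=3. Closed form: (3+1)·2^6 - 1 = 255.

Answer: 255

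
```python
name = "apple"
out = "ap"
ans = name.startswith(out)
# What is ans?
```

Trace:
`name = "apple"` → name = 'apple'
`out = "ap"` → out = 'ap'
`ans = name.startswith(out)` → ans = True
So ans = True

Answer: True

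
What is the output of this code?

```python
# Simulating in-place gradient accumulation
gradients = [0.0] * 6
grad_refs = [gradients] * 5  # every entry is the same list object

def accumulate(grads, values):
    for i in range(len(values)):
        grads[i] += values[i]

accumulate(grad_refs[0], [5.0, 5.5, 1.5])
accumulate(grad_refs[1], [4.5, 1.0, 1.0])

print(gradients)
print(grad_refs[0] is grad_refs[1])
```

Key concept: gradient accumulation aliasing.
Step by step:
`gradients = [0.0] * 6` → gradients = [0.0, 0.0, 0.0, 0.0, 0.0, 0.0]
`grad_refs = [gradients] * 5` → grad_refs = [[0.0, 0.0, 0.0, 0.0, 0.0, 0.0], [0.0, 0.0, 0.0, 0.0, 0.0, 0.0], [0.0, 0.0, 0.0, 0.0, 0.0, 0.0], [0.0, 0.0, 0.0, 0.0, 0.0, 0.0], [0.0, 0.0, 0.0, 0.0, 0.0, 0.0]]
`accumulate(grad_refs[0], [5.0, 5.5, 1.5])` → gradients = [5.0, 5.5, 1.5, 0.0, 0.0, 0.0]; grad_refs = [[5.0, 5.5, 1.5, 0.0, 0.0, 0.0], [5.0, 5.5, 1.5, 0.0, 0.0, 0.0], [5.0, 5.5, 1.5, 0.0, 0.0, 0.0], [5.0, 5.5, 1.5, 0.0, 0.0, 0.0], [5.0, 5.5, 1.5, 0.0, 0.0, 0.0]]
`accumulate(grad_refs[1], [4.5, 1.0, 1.0])` → gradients = [9.5, 6.5, 2.5, 0.0, 0.0, 0.0]; grad_refs = [[9.5, 6.5, 2.5, 0.0, 0.0, 0.0], [9.5, 6.5, 2.5, 0.0, 0.0, 0.0], [9.5, 6.5, 2.5, 0.0, 0.0, 0.0], [9.5, 6.5, 2.5, 0.0, 0.0, 0.0], [9.5, 6.5, 2.5, 0.0, 0.0, 0.0]]
`print(gradients)` → prints [9.5, 6.5, 2.5, 0.0, 0.0, 0.0]
`print(grad_refs[0] is grad_refs[1])` → prints True

Answer:
[9.5, 6.5, 2.5, 0.0, 0.0, 0.0]
True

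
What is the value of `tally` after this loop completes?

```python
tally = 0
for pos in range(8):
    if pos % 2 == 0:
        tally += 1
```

Count numbers divisible by 2 in range(8)
`tally` takes the values: 0 → 1 → 2 → 3 → 4

Answer: 4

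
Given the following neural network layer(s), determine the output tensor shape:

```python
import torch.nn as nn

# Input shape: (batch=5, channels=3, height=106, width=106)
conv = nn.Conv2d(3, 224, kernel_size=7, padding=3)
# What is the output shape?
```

Input: (5, 3, 106, 106) -> Output: (5, 224, 106, 106)

Answer: (5, 224, 106, 106)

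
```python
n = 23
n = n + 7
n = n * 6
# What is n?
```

Trace:
`n = 23` → n = 23
`n = n + 7` → n = 30
`n = n * 6` → n = 180
So n = 180

Answer: 180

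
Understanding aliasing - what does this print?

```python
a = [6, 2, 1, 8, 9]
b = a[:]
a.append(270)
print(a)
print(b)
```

Key concept: slice [:] creates copy.
Step by step:
`a = [6, 2, 1, 8, 9]` → a = [6, 2, 1, 8, 9]
`b = a[:]` → b = [6, 2, 1, 8, 9]
`a.append(270)` → a = [6, 2, 1, 8, 9, 270]
`print(a)` → prints [6, 2, 1, 8, 9, 270]
`print(b)` → prints [6, 2, 1, 8, 9]

Answer:
[6, 2, 1, 8, 9, 270]
[6, 2, 1, 8, 9]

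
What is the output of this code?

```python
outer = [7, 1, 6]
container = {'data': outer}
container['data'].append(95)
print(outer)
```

Key concept: dict holds reference to list.
Step by step:
`outer = [7, 1, 6]` → outer = [7, 1, 6]
`container = {'data': outer}` → container = {'data': [7, 1, 6]}
`container['data'].append(95)` → outer = [7, 1, 6, 95]; container = {'data': [7, 1, 6, 95]}
`print(outer)` → prints [7, 1, 6, 95]

Answer: [7, 1, 6, 95]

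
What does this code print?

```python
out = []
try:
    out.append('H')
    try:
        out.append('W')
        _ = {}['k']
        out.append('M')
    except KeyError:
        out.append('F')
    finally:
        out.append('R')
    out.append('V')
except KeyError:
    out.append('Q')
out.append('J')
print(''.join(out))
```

Execution trace: 'H' (try body) → 'W' (inner try body) → 'F' (inner except KeyError) → 'R' (inner finally) → 'V' (try body, no exception) → 'J' (after the try/except). Output: HWFRVJ

Answer: HWFRVJ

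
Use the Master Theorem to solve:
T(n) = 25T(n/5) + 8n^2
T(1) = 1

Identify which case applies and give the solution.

a=25, b=5, f(n)=8n^2. log_5(25) = 2. Since c=2 = 2, Case 2 applies: T(n) = Θ(n^log_b(a) · log n) = O(n^2 log n).

Answer: O(n^2 log n) - Case 2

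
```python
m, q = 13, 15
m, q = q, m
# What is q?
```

Trace:
`m, q = 13, 15` → m = 13; q = 15
`m, q = q, m` → m = 15; q = 13
So q = 13

Answer: 13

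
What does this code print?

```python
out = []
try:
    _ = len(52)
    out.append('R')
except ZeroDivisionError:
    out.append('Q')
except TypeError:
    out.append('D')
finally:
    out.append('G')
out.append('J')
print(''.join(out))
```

Execution trace: 'D' (except TypeError) → 'G' (finally) → 'J' (after the try/except). Output: DGJ

Answer: DGJ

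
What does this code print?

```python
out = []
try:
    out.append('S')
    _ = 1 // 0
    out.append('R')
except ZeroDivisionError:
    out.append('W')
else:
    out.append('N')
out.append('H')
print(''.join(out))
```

Execution trace: 'S' (try body) → 'W' (except ZeroDivisionError) → 'H' (after the try/except). Output: SWH

Answer: SWH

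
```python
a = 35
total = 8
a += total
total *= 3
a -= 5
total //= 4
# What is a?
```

Trace:
`a = 35` → a = 35
`total = 8` → total = 8
`a += total` → a = 43
`total *= 3` → total = 24
`a -= 5` → a = 38
`total //= 4` → total = 6
So a = 38

Answer: 38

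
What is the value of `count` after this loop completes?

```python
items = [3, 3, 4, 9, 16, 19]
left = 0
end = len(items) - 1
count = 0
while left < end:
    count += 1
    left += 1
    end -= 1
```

Iterations until pointers meet (list length 6)
`count` takes the values: 0 → 1 → 2 → 3

Answer: 3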